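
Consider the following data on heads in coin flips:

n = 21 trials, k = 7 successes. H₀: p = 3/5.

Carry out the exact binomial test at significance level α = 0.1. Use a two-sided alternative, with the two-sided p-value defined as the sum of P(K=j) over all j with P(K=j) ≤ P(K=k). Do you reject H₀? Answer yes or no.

reject H₀: yes

Exact binomial: n=21, k=7, p₀=3/5=0.6000
P(X=j) = C(n,j)·p₀^j·(1−p₀)^(n−j); p = Σ P(X=j) over j with P(X=j) ≤ P(X=7)
p-value (two-sided) = 0.02331
At α=0.1: p < α → reject H₀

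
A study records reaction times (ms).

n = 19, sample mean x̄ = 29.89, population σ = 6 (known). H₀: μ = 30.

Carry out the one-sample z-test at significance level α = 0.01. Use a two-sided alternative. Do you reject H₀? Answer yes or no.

SE = σ/√n = 6/√19 = 1.3765
z = (x̄−μ₀)/SE = (29.89−30)/1.3765 = -0.0799
p-value (two-sided) = 0.93631
At α=0.01: p ≥ α → fail to reject H₀

reject H₀: no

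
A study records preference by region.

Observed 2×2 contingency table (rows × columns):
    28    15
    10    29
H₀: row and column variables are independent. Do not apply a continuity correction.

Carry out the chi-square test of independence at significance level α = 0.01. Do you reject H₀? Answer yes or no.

Row totals [43, 39], col totals [38, 44], n=82
χ² = (28−19.93)²/19.93 + (15−23.07)²/23.07 + (10−18.07)²/18.07 + (29−20.93)²/20.93 = 12.8162
df = 1
p-value (upper-tail) = 0.00034
At α=0.01: p < α → reject H₀

reject H₀: yes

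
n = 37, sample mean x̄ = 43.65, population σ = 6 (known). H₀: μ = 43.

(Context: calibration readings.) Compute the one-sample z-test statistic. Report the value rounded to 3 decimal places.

test statistic = 0.659

SE = σ/√n = 6/√37 = 0.9864
z = (x̄−μ₀)/SE = (43.65−43)/0.9864 = 0.6590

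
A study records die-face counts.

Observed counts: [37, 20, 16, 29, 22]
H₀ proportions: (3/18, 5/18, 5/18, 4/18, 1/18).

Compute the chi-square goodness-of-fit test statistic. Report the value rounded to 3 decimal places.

test statistic = 62.065

n = 124; E_i = n·p_i = [20.67, 34.44, 34.44, 27.56, 6.89]
χ² = (37−20.67)²/20.67 + (20−34.44)²/34.44 + (16−34.44)²/34.44 + (29−27.56)²/27.56 + (22−6.89)²/6.89 = 62.0653
df = 4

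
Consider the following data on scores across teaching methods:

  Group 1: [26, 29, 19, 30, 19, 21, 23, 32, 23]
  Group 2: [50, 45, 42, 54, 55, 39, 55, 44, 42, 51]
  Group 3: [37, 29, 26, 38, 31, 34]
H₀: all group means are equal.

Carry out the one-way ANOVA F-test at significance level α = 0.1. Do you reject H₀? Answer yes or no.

reject H₀: yes

Group means [24.67, 47.70, 32.50], grand mean 35.760
SSB = Σnᵢ(x̄ᵢ−x̄)² = 2596.960; SSW = ΣΣ(x−x̄ᵢ)² = 619.600
MSB = 2596.960/2 = 1298.4800; MSW = 619.600/22 = 28.1636
F = MSB/MSW = 46.1048
df = (2, 22)
p-value (upper-tail) = 0.00000
At α=0.1: p < α → reject H₀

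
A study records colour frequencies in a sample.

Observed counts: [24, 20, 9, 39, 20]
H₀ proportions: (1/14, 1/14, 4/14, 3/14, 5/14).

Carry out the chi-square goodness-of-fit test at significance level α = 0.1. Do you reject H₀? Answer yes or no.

n = 112; E_i = n·p_i = [8.00, 8.00, 32.00, 24.00, 40.00]
χ² = (24−8.00)²/8.00 + (20−8.00)²/8.00 + (9−32.00)²/32.00 + (39−24.00)²/24.00 + (20−40.00)²/40.00 = 85.9062
df = 4
p-value (upper-tail) = 0.00000
At α=0.1: p < α → reject H₀

reject H₀: yes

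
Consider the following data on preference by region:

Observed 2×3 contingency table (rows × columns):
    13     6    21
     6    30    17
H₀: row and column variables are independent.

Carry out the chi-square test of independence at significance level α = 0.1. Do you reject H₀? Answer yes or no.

reject H₀: yes

Row totals [40, 53], col totals [19, 36, 38], n=93
χ² = (13−8.17)²/8.17 + (6−15.48)²/15.48 + (21−16.34)²/16.34 + (6−10.83)²/10.83 + (30−20.52)²/20.52 + (17−21.66)²/21.66 = 17.5252
df = 2
p-value (upper-tail) = 0.00016
At α=0.1: p < α → reject H₀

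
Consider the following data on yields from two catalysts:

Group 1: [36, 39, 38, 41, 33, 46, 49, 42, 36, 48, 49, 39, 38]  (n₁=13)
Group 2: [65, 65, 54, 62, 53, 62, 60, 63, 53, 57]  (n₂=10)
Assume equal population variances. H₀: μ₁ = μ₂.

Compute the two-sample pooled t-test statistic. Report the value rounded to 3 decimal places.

test statistic = -8.517

x̄₁=41.077, s₁=5.346, n₁=13
x̄₂=59.400, s₂=4.789, n₂=10
s_p² = [12·5.346² + 9·4.789²]/21 = 26.1582
SE = √(s_p²·(1/13+1/10)) = 2.1513
t = (41.077−59.400)/2.1513 = -8.5173
df = 21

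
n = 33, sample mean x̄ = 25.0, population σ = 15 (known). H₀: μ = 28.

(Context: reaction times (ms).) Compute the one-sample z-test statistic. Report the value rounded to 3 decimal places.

SE = σ/√n = 15/√33 = 2.6112
z = (x̄−μ₀)/SE = (25.0−28)/2.6112 = -1.1489

test statistic = -1.149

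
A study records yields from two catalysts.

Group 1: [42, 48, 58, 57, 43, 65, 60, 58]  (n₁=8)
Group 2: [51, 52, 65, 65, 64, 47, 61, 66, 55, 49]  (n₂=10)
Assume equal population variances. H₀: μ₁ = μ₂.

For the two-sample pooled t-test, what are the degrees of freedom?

df = n₁ + n₂ − 2 = 8 + 10 − 2 = 16

degrees of freedom = 16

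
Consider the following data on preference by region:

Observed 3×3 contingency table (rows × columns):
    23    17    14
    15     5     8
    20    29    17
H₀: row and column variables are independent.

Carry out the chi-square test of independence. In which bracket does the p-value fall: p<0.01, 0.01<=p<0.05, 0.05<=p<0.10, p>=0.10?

Row totals [54, 28, 66], col totals [58, 51, 39], n=148
χ² = (23−21.16)²/21.16 + (17−18.61)²/18.61 + (14−14.23)²/14.23 + (15−10.97)²/10.97 + (5−9.65)²/9.65 + (8−7.38)²/7.38 + (20−25.86)²/25.86 + (29−22.74)²/22.74 + (17−17.39)²/17.39 = 7.1322
df = 4
p-value (upper-tail) = 0.12907
→ bracket: p>=0.10

p-value bracket: p>=0.10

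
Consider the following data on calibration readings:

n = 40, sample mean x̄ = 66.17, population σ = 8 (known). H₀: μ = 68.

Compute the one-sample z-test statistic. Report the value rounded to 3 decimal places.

test statistic = -1.447

SE = σ/√n = 8/√40 = 1.2649
z = (x̄−μ₀)/SE = (66.17−68)/1.2649 = -1.4467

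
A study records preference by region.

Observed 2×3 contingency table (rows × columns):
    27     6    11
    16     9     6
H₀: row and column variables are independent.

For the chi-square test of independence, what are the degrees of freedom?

degrees of freedom = 2

df = (r−1)(c−1) = (2−1)·(3−1) = 2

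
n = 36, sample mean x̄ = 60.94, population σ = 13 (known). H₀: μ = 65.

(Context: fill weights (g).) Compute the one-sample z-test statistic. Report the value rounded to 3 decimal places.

test statistic = -1.874

SE = σ/√n = 13/√36 = 2.1667
z = (x̄−μ₀)/SE = (60.94−65)/2.1667 = -1.8738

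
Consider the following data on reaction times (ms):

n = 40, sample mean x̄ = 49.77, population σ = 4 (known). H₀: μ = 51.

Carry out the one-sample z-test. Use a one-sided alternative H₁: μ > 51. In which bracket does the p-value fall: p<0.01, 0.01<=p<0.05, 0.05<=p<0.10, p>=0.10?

p-value bracket: p>=0.10

SE = σ/√n = 4/√40 = 0.6325
z = (x̄−μ₀)/SE = (49.77−51)/0.6325 = -1.9448
p-value (one-sided, H₁ greater) = 0.97410
→ bracket: p>=0.10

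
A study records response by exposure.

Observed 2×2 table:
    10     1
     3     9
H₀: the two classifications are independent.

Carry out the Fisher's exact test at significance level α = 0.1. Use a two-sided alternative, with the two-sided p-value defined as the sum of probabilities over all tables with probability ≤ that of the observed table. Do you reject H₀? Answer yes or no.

reject H₀: yes

Margins: r₁=11, r₂=12, c₁=13, c₂=10, n=23
p_obs = C(11,10)·C(12,3)/C(23,13); sum pmf over tables with pmf ≤ p_obs
p-value (two-sided) = 0.00276
At α=0.1: p < α → reject H₀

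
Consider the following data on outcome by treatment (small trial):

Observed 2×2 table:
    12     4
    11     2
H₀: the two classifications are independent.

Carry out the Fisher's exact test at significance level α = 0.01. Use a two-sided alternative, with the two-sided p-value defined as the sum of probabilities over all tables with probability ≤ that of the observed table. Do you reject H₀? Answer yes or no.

reject H₀: no

Margins: r₁=16, r₂=13, c₁=23, c₂=6, n=29
p_obs = C(16,12)·C(13,11)/C(29,23); sum pmf over tables with pmf ≤ p_obs
p-value (two-sided) = 0.66284
At α=0.01: p ≥ α → fail to reject H₀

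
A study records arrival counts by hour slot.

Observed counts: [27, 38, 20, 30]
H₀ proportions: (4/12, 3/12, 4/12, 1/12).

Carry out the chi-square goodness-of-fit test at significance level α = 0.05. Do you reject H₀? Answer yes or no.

reject H₀: yes

n = 115; E_i = n·p_i = [38.33, 28.75, 38.33, 9.58]
χ² = (27−38.33)²/38.33 + (38−28.75)²/28.75 + (20−38.33)²/38.33 + (30−9.58)²/9.58 = 58.5913
df = 3
p-value (upper-tail) = 0.00000
At α=0.05: p < α → reject H₀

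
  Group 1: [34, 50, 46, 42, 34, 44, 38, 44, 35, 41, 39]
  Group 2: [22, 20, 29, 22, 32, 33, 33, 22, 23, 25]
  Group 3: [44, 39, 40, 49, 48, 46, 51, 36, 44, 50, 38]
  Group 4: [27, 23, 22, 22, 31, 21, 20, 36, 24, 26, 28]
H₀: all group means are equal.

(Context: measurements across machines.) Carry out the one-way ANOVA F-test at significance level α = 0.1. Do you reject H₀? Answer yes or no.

reject H₀: yes

Group means [40.64, 26.10, 44.09, 25.45], grand mean 34.256
SSB = Σnᵢ(x̄ᵢ−x̄)² = 3029.104; SSW = ΣΣ(x−x̄ᵢ)² = 1011.082
MSB = 3029.104/3 = 1009.7014; MSW = 1011.082/39 = 25.9252
F = MSB/MSW = 38.9468
df = (3, 39)
p-value (upper-tail) = 0.00000
At α=0.1: p < α → reject H₀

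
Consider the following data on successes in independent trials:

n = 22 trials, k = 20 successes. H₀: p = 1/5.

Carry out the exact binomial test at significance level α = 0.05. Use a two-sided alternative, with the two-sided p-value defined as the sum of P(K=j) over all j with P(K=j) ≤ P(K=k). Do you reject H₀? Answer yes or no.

reject H₀: yes

Exact binomial: n=22, k=20, p₀=1/5=0.2000
P(X=j) = C(n,j)·p₀^j·(1−p₀)^(n−j); p = Σ P(X=j) over j with P(X=j) ≤ P(X=20)
p-value (two-sided) = 0.00000
At α=0.05: p < α → reject H₀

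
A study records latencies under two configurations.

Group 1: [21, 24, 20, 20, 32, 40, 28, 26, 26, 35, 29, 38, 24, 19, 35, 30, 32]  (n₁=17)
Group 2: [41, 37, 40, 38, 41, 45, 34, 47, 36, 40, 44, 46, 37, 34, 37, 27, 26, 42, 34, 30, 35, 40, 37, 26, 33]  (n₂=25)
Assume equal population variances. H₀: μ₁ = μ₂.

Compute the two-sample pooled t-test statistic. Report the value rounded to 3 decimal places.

x̄₁=28.176, s₁=6.502, n₁=17
x̄₂=37.080, s₂=5.838, n₂=25
s_p² = [16·6.502² + 24·5.838²]/40 = 37.3578
SE = √(s_p²·(1/17+1/25)) = 1.9214
t = (28.176−37.080)/1.9214 = -4.6338
df = 40

test statistic = -4.634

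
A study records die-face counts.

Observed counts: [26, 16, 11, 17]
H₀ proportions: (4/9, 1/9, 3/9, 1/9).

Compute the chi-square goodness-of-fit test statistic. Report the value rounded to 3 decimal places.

test statistic = 26.986

n = 70; E_i = n·p_i = [31.11, 7.78, 23.33, 7.78]
χ² = (26−31.11)²/31.11 + (16−7.78)²/7.78 + (11−23.33)²/23.33 + (17−7.78)²/7.78 = 26.9857
df = 3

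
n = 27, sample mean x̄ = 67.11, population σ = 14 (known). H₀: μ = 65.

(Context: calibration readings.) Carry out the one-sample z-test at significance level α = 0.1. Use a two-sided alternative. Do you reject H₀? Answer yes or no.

reject H₀: no

SE = σ/√n = 14/√27 = 2.6943
z = (x̄−μ₀)/SE = (67.11−65)/2.6943 = 0.7831
p-value (two-sided) = 0.43355
At α=0.1: p ≥ α → fail to reject H₀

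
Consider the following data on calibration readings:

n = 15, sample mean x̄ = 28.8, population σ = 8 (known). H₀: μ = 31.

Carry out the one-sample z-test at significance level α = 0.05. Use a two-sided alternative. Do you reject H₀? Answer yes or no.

reject H₀: no

SE = σ/√n = 8/√15 = 2.0656
z = (x̄−μ₀)/SE = (28.8−31)/2.0656 = -1.0651
p-value (two-sided) = 0.28684
At α=0.05: p ≥ α → fail to reject H₀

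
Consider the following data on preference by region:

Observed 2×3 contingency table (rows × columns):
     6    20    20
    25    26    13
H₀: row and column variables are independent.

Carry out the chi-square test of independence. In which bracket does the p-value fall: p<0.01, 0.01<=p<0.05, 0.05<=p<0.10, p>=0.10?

p-value bracket: p<0.01

Row totals [46, 64], col totals [31, 46, 33], n=110
χ² = (6−12.96)²/12.96 + (20−19.24)²/19.24 + (20−13.80)²/13.80 + (25−18.04)²/18.04 + (26−26.76)²/26.76 + (13−19.20)²/19.20 = 11.2689
df = 2
p-value (upper-tail) = 0.00357
→ bracket: p<0.01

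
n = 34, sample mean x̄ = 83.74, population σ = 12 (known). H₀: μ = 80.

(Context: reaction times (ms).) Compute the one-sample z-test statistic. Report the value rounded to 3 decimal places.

test statistic = 1.817

SE = σ/√n = 12/√34 = 2.0580
z = (x̄−μ₀)/SE = (83.74−80)/2.0580 = 1.8173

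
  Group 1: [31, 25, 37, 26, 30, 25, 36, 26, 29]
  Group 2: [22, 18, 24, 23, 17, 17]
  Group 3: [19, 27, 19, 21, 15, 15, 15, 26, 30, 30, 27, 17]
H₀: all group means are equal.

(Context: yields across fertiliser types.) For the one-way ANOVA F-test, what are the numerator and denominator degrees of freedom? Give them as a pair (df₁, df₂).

k = 3 groups, N = 27 total
df = (k−1, N−k) = (3−1, 27−3) = (2, 24)

degrees of freedom = [2, 24]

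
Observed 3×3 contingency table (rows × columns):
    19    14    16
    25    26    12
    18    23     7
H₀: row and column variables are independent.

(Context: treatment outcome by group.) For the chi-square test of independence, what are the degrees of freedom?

df = (r−1)(c−1) = (3−1)·(3−1) = 4

degrees of freedom = 4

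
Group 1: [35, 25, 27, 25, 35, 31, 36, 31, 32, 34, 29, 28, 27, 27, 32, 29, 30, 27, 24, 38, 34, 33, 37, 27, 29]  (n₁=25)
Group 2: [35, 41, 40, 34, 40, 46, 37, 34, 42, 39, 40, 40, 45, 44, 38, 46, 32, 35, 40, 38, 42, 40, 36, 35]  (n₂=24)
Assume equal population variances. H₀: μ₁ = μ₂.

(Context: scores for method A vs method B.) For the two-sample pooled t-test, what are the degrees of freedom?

degrees of freedom = 47

df = n₁ + n₂ − 2 = 25 + 24 − 2 = 47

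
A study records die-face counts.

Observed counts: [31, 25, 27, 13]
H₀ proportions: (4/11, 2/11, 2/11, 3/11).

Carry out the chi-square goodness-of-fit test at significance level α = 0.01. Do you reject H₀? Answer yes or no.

reject H₀: yes

n = 96; E_i = n·p_i = [34.91, 17.45, 17.45, 26.18]
χ² = (31−34.91)²/34.91 + (25−17.45)²/17.45 + (27−17.45)²/17.45 + (13−26.18)²/26.18 = 15.5564
df = 3
p-value (upper-tail) = 0.00140
At α=0.01: p < α → reject H₀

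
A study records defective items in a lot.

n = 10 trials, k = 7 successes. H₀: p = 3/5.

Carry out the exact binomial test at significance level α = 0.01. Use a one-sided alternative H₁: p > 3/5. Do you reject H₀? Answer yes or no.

reject H₀: no

Exact binomial: n=10, k=7, p₀=3/5=0.6000
P(X≥7) from Σ C(n,i)·p₀^i·(1−p₀)^(n−i)
p-value (one-sided, H₁ greater) = 0.38228
At α=0.01: p ≥ α → fail to reject H₀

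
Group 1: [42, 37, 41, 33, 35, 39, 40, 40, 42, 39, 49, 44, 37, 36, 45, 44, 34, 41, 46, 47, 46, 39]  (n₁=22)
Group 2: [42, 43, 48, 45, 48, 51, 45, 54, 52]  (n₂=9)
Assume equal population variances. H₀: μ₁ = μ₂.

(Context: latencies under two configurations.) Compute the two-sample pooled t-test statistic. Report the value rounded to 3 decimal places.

test statistic = -3.990

x̄₁=40.727, s₁=4.388, n₁=22
x̄₂=47.556, s₂=4.157, n₂=9
s_p² = [21·4.388² + 8·4.157²]/29 = 18.7099
SE = √(s_p²·(1/22+1/9)) = 1.7115
t = (40.727−47.556)/1.7115 = -3.9896
df = 29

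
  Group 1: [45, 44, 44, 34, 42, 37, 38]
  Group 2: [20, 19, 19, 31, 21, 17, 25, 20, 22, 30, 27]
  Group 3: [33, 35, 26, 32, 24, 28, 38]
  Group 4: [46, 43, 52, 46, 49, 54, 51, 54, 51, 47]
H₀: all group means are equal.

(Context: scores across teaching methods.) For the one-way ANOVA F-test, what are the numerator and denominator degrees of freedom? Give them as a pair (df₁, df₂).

k = 4 groups, N = 35 total
df = (k−1, N−k) = (4−1, 35−4) = (3, 31)

degrees of freedom = [3, 31]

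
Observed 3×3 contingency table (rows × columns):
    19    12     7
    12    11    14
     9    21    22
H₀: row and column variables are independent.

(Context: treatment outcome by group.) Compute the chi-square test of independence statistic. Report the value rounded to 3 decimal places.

Row totals [38, 37, 52], col totals [40, 44, 43], n=127
χ² = (19−11.97)²/11.97 + (12−13.17)²/13.17 + (7−12.87)²/12.87 + (12−11.65)²/11.65 + (11−12.82)²/12.82 + (14−12.53)²/12.53 + (9−16.38)²/16.38 + (21−18.02)²/18.02 + (22−17.61)²/17.61 = 12.2646
df = 4

test statistic = 12.265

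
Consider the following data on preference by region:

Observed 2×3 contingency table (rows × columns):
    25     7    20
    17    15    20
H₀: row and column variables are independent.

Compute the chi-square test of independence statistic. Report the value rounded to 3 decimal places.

Row totals [52, 52], col totals [42, 22, 40], n=104
χ² = (25−21.00)²/21.00 + (7−11.00)²/11.00 + (20−20.00)²/20.00 + (17−21.00)²/21.00 + (15−11.00)²/11.00 + (20−20.00)²/20.00 = 4.4329
df = 2

test statistic = 4.433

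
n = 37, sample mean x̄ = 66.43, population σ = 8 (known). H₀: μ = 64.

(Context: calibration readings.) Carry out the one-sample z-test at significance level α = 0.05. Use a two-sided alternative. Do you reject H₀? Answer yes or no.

SE = σ/√n = 8/√37 = 1.3152
z = (x̄−μ₀)/SE = (66.43−64)/1.3152 = 1.8476
p-value (two-sided) = 0.06465
At α=0.05: p ≥ α → fail to reject H₀

reject H₀: no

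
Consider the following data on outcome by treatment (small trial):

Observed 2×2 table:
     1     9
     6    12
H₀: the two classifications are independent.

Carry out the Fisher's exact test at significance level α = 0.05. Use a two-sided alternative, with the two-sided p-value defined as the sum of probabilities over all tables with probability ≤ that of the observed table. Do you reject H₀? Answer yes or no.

reject H₀: no

Margins: r₁=10, r₂=18, c₁=7, c₂=21, n=28
p_obs = C(10,1)·C(18,6)/C(28,7); sum pmf over tables with pmf ≤ p_obs
p-value (two-sided) = 0.36424
At α=0.05: p ≥ α → fail to reject H₀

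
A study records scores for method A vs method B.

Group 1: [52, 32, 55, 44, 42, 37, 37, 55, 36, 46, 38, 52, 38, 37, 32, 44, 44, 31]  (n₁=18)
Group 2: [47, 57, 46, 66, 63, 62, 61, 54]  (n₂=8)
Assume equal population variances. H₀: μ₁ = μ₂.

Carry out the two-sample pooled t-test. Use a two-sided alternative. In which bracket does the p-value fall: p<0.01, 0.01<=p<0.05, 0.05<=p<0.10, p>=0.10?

x̄₁=41.778, s₁=7.780, n₁=18
x̄₂=57.000, s₂=7.445, n₂=8
s_p² = [17·7.780² + 7·7.445²]/24 = 59.0463
SE = √(s_p²·(1/18+1/8)) = 3.2651
t = (41.778−57.000)/3.2651 = -4.6620
df = 24
p-value (two-sided) = 0.00010
→ bracket: p<0.01

p-value bracket: p<0.01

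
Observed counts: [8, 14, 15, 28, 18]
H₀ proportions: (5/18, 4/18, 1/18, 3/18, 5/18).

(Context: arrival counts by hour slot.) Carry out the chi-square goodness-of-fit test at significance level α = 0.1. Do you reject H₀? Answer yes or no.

n = 83; E_i = n·p_i = [23.06, 18.44, 4.61, 13.83, 23.06]
χ² = (8−23.06)²/23.06 + (14−18.44)²/18.44 + (15−4.61)²/4.61 + (28−13.83)²/13.83 + (18−23.06)²/23.06 = 49.9253
df = 4
p-value (upper-tail) = 0.00000
At α=0.1: p < α → reject H₀

reject H₀: yes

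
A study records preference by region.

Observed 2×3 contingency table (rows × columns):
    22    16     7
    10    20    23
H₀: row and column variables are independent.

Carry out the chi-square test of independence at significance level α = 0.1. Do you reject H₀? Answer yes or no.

reject H₀: yes

Row totals [45, 53], col totals [32, 36, 30], n=98
χ² = (22−14.69)²/14.69 + (16−16.53)²/16.53 + (7−13.78)²/13.78 + (10−17.31)²/17.31 + (20−19.47)²/19.47 + (23−16.22)²/16.22 = 12.9108
df = 2
p-value (upper-tail) = 0.00157
At α=0.1: p < α → reject H₀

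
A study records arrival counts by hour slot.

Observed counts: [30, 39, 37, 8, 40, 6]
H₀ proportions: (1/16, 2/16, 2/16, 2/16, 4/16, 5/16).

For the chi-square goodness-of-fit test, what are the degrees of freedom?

df = k − 1 = 6 − 1 = 5

degrees of freedom = 5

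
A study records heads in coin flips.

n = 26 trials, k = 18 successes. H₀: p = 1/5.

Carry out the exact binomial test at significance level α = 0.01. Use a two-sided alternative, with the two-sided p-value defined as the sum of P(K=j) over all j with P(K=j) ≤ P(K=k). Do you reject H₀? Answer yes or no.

Exact binomial: n=26, k=18, p₀=1/5=0.2000
P(X=j) = C(n,j)·p₀^j·(1−p₀)^(n−j); p = Σ P(X=j) over j with P(X=j) ≤ P(X=18)
p-value (two-sided) = 0.00000
At α=0.01: p < α → reject H₀

reject H₀: yes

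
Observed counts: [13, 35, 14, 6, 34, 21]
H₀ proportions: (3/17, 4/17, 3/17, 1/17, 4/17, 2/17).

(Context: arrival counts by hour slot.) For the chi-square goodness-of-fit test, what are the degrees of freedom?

df = k − 1 = 6 − 1 = 5

degrees of freedom = 5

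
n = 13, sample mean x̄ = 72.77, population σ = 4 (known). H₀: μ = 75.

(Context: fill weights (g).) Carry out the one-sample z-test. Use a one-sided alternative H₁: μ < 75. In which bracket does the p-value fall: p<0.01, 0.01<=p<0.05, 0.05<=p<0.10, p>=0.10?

SE = σ/√n = 4/√13 = 1.1094
z = (x̄−μ₀)/SE = (72.77−75)/1.1094 = -2.0101
p-value (one-sided, H₁ less) = 0.02221
→ bracket: 0.01<=p<0.05

p-value bracket: 0.01<=p<0.05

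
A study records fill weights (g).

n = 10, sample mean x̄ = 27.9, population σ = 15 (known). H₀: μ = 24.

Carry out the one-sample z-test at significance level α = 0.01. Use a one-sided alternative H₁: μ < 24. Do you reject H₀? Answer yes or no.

reject H₀: no

SE = σ/√n = 15/√10 = 4.7434
z = (x̄−μ₀)/SE = (27.9−24)/4.7434 = 0.8222
p-value (one-sided, H₁ less) = 0.79452
At α=0.01: p ≥ α → fail to reject H₀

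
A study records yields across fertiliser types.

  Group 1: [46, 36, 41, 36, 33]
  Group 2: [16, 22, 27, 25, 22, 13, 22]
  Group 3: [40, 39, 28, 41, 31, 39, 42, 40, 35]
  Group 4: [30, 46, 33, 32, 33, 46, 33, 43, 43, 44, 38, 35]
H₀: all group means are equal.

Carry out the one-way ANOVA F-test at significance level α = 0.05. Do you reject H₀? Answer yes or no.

reject H₀: yes

Group means [38.40, 21.00, 37.22, 38.00], grand mean 34.242
SSB = Σnᵢ(x̄ᵢ−x̄)² = 1563.305; SSW = ΣΣ(x−x̄ᵢ)² = 834.756
MSB = 1563.305/3 = 521.1017; MSW = 834.756/29 = 28.7847
F = MSB/MSW = 18.1034
df = (3, 29)
p-value (upper-tail) = 0.00000
At α=0.05: p < α → reject H₀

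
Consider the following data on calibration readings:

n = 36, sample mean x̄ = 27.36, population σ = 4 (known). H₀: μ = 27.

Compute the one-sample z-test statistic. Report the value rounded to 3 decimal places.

test statistic = 0.540

SE = σ/√n = 4/√36 = 0.6667
z = (x̄−μ₀)/SE = (27.36−27)/0.6667 = 0.5400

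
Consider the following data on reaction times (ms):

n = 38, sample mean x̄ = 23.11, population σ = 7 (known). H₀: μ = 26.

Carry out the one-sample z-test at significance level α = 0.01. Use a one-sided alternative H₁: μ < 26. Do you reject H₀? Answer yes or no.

reject H₀: yes

SE = σ/√n = 7/√38 = 1.1355
z = (x̄−μ₀)/SE = (23.11−26)/1.1355 = -2.5450
p-value (one-sided, H₁ less) = 0.00546
At α=0.01: p < α → reject H₀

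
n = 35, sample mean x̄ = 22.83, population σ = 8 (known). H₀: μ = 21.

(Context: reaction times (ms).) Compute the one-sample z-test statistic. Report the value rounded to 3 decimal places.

test statistic = 1.353

SE = σ/√n = 8/√35 = 1.3522
z = (x̄−μ₀)/SE = (22.83−21)/1.3522 = 1.3533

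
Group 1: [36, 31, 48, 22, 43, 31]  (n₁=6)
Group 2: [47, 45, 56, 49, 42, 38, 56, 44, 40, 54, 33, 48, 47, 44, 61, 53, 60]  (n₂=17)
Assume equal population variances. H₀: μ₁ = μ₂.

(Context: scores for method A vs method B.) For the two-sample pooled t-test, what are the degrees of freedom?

degrees of freedom = 21

df = n₁ + n₂ − 2 = 6 + 17 − 2 = 21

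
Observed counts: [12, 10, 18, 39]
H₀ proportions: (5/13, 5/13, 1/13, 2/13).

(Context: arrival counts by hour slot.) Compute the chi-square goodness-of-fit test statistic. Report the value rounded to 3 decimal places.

test statistic = 107.492

n = 79; E_i = n·p_i = [30.38, 30.38, 6.08, 12.15]
χ² = (12−30.38)²/30.38 + (10−30.38)²/30.38 + (18−6.08)²/6.08 + (39−12.15)²/12.15 = 107.4924
df = 3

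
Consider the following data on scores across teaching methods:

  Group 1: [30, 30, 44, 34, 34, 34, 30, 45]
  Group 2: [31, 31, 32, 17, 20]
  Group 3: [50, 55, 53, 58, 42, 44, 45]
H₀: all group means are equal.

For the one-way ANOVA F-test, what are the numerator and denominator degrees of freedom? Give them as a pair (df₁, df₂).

degrees of freedom = [2, 17]

k = 3 groups, N = 20 total
df = (k−1, N−k) = (3−1, 20−3) = (2, 17)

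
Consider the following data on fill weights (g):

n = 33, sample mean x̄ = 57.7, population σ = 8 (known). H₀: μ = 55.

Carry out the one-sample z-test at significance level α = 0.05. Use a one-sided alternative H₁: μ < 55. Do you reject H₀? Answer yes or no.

reject H₀: no

SE = σ/√n = 8/√33 = 1.3926
z = (x̄−μ₀)/SE = (57.7−55)/1.3926 = 1.9388
p-value (one-sided, H₁ less) = 0.97374
At α=0.05: p ≥ α → fail to reject H₀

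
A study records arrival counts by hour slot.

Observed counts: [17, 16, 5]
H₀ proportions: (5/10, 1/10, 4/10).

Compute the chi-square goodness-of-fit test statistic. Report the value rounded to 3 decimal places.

test statistic = 46.224

n = 38; E_i = n·p_i = [19.00, 3.80, 15.20]
χ² = (17−19.00)²/19.00 + (16−3.80)²/3.80 + (5−15.20)²/15.20 = 46.2237
df = 2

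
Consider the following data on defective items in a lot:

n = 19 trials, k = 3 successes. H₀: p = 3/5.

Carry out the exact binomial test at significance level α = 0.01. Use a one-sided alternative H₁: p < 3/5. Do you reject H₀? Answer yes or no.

Exact binomial: n=19, k=3, p₀=3/5=0.6000
P(X≤3) from Σ C(n,i)·p₀^i·(1−p₀)^(n−i)
p-value (one-sided, H₁ less) = 0.00010
At α=0.01: p < α → reject H₀

reject H₀: yes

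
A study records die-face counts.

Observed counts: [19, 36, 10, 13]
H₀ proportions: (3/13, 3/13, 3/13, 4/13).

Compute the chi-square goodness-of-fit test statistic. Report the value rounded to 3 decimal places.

n = 78; E_i = n·p_i = [18.00, 18.00, 18.00, 24.00]
χ² = (19−18.00)²/18.00 + (36−18.00)²/18.00 + (10−18.00)²/18.00 + (13−24.00)²/24.00 = 26.6528
df = 3

test statistic = 26.653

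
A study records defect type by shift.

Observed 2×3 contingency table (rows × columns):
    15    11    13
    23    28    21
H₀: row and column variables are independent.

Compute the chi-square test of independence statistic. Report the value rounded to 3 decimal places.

Row totals [39, 72], col totals [38, 39, 34], n=111
χ² = (15−13.35)²/13.35 + (11−13.70)²/13.70 + (13−11.95)²/11.95 + (23−24.65)²/24.65 + (28−25.30)²/25.30 + (21−22.05)²/22.05 = 1.2791
df = 2

test statistic = 1.279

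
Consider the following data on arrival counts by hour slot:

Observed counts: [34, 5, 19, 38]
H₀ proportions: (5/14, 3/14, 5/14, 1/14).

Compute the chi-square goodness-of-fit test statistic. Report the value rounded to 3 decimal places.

n = 96; E_i = n·p_i = [34.29, 20.57, 34.29, 6.86]
χ² = (34−34.29)²/34.29 + (5−20.57)²/20.57 + (19−34.29)²/34.29 + (38−6.86)²/6.86 = 160.0444
df = 3

test statistic = 160.044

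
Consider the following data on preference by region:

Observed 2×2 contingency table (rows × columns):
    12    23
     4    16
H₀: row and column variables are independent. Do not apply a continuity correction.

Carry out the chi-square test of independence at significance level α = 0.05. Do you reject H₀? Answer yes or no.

Row totals [35, 20], col totals [16, 39], n=55
χ² = (12−10.18)²/10.18 + (23−24.82)²/24.82 + (4−5.82)²/5.82 + (16−14.18)²/14.18 = 1.2592
df = 1
p-value (upper-tail) = 0.26181
At α=0.05: p ≥ α → fail to reject H₀

reject H₀: no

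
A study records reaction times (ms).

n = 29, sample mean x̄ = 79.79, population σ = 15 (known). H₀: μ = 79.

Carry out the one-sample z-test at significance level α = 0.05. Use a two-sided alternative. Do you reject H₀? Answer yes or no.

reject H₀: no

SE = σ/√n = 15/√29 = 2.7854
z = (x̄−μ₀)/SE = (79.79−79)/2.7854 = 0.2836
p-value (two-sided) = 0.77670
At α=0.05: p ≥ α → fail to reject H₀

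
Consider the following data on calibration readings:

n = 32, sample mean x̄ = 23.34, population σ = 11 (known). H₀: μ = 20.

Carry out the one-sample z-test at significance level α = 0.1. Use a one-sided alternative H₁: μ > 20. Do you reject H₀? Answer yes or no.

SE = σ/√n = 11/√32 = 1.9445
z = (x̄−μ₀)/SE = (23.34−20)/1.9445 = 1.7176
p-value (one-sided, H₁ greater) = 0.04293
At α=0.1: p < α → reject H₀

reject H₀: yes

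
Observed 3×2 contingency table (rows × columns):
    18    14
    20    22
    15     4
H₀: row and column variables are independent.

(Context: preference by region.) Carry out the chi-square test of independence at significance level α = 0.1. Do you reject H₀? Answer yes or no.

reject H₀: yes

Row totals [32, 42, 19], col totals [53, 40], n=93
χ² = (18−18.24)²/18.24 + (14−13.76)²/13.76 + (20−23.94)²/23.94 + (22−18.06)²/18.06 + (15−10.83)²/10.83 + (4−8.17)²/8.17 = 5.2490
df = 2
p-value (upper-tail) = 0.07248
At α=0.1: p < α → reject H₀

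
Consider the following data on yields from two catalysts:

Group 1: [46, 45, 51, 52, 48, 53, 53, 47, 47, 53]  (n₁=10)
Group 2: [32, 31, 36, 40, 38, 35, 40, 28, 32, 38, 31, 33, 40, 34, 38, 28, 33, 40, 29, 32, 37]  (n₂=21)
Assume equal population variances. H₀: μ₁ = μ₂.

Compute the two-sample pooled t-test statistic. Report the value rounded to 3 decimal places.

test statistic = 10.221

x̄₁=49.500, s₁=3.206, n₁=10
x̄₂=34.524, s₂=4.057, n₂=21
s_p² = [9·3.206² + 20·4.057²]/29 = 14.5427
SE = √(s_p²·(1/10+1/21)) = 1.4652
t = (49.500−34.524)/1.4652 = 10.2213
df = 29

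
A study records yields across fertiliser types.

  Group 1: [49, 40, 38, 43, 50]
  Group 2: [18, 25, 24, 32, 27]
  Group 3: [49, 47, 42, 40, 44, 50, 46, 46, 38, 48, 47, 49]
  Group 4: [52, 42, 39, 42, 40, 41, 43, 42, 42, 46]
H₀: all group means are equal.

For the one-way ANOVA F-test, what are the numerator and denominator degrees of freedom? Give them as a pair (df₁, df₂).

degrees of freedom = [3, 28]

k = 4 groups, N = 32 total
df = (k−1, N−k) = (4−1, 32−4) = (3, 28)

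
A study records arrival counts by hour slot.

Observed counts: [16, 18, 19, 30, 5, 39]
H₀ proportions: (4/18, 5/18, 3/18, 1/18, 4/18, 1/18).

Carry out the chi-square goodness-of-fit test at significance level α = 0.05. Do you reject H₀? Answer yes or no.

n = 127; E_i = n·p_i = [28.22, 35.28, 21.17, 7.06, 28.22, 7.06]
χ² = (16−28.22)²/28.22 + (18−35.28)²/35.28 + (19−21.17)²/21.17 + (30−7.06)²/7.06 + (5−28.22)²/28.22 + (39−7.06)²/7.06 = 252.3299
df = 5
p-value (upper-tail) = 0.00000
At α=0.05: p < α → reject H₀

reject H₀: yes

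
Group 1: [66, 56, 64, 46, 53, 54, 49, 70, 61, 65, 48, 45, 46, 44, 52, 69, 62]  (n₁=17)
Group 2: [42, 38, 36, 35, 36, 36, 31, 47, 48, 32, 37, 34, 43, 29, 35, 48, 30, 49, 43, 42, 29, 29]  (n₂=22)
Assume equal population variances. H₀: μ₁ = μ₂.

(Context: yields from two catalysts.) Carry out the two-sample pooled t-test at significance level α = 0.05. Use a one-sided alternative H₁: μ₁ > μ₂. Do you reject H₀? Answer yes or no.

x̄₁=55.882, s₁=8.936, n₁=17
x̄₂=37.682, s₂=6.622, n₂=22
s_p² = [16·8.936² + 21·6.622²]/37 = 59.4199
SE = √(s_p²·(1/17+1/22)) = 2.4892
t = (55.882−37.682)/2.4892 = 7.3118
df = 37
p-value (one-sided, H₁ greater) = 0.00000
At α=0.05: p < α → reject H₀

reject H₀: yes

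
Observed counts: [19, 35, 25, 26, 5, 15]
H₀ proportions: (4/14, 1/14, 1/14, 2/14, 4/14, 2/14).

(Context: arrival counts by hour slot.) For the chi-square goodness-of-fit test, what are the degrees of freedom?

df = k − 1 = 6 − 1 = 5

degrees of freedom = 5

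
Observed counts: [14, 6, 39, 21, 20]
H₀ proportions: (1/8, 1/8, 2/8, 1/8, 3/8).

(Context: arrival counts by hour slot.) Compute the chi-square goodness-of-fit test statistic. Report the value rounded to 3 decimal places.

test statistic = 25.347

n = 100; E_i = n·p_i = [12.50, 12.50, 25.00, 12.50, 37.50]
χ² = (14−12.50)²/12.50 + (6−12.50)²/12.50 + (39−25.00)²/25.00 + (21−12.50)²/12.50 + (20−37.50)²/37.50 = 25.3467
df = 4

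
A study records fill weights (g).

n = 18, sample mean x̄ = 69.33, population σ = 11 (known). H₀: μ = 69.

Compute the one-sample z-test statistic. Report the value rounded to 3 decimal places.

test statistic = 0.127

SE = σ/√n = 11/√18 = 2.5927
z = (x̄−μ₀)/SE = (69.33−69)/2.5927 = 0.1273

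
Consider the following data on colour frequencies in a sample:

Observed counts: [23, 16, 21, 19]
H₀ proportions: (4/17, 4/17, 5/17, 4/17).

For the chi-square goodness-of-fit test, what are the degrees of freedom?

degrees of freedom = 3

df = k − 1 = 4 − 1 = 3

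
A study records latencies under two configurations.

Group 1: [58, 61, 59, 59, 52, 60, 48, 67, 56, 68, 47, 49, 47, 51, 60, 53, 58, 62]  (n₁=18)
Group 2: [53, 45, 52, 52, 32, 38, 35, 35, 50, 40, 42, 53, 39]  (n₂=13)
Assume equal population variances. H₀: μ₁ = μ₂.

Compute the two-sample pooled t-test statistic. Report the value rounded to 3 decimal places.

test statistic = 5.050

x̄₁=56.389, s₁=6.446, n₁=18
x̄₂=43.538, s₂=7.699, n₂=13
s_p² = [17·6.446² + 12·7.699²]/29 = 48.8796
SE = √(s_p²·(1/18+1/13)) = 2.5447
t = (56.389−43.538)/2.5447 = 5.0499
df = 29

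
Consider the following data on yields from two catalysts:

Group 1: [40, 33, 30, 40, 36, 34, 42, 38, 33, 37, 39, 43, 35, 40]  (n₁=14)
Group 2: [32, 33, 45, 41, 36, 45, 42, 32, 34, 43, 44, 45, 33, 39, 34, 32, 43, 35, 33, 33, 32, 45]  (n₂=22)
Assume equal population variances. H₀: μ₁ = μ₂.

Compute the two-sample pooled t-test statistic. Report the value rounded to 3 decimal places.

x̄₁=37.143, s₁=3.800, n₁=14
x̄₂=37.773, s₂=5.327, n₂=22
s_p² = [13·3.800² + 21·5.327²]/34 = 23.0464
SE = √(s_p²·(1/14+1/22)) = 1.6413
t = (37.143−37.773)/1.6413 = -0.3838
df = 34

test statistic = -0.384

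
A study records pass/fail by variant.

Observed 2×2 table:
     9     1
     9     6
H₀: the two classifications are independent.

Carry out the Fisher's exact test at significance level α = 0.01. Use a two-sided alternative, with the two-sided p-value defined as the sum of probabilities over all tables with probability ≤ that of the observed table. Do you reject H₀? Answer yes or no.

Margins: r₁=10, r₂=15, c₁=18, c₂=7, n=25
p_obs = C(10,9)·C(15,9)/C(25,18); sum pmf over tables with pmf ≤ p_obs
p-value (two-sided) = 0.17935
At α=0.01: p ≥ α → fail to reject H₀

reject H₀: no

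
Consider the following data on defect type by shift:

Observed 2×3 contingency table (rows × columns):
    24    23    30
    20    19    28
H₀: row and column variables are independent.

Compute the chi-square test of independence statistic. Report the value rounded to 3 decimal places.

Row totals [77, 67], col totals [44, 42, 58], n=144
χ² = (24−23.53)²/23.53 + (23−22.46)²/22.46 + (30−31.01)²/31.01 + (20−20.47)²/20.47 + (19−19.54)²/19.54 + (28−26.99)²/26.99 = 0.1197
df = 2

test statistic = 0.120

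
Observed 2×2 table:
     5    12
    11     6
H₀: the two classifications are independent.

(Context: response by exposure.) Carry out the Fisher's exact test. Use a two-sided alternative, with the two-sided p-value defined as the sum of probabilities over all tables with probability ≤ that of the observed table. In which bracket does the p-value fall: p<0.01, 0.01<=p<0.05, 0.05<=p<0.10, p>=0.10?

p-value bracket: 0.05<=p<0.10

Margins: r₁=17, r₂=17, c₁=16, c₂=18, n=34
p_obs = C(17,5)·C(17,11)/C(34,16); sum pmf over tables with pmf ≤ p_obs
p-value (two-sided) = 0.08441
→ bracket: 0.05<=p<0.10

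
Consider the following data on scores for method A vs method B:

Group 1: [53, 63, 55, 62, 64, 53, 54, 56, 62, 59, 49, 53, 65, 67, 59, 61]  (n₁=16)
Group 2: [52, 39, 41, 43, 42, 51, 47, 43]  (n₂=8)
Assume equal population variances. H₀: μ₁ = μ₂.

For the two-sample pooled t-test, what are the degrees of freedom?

degrees of freedom = 22

df = n₁ + n₂ − 2 = 16 + 8 − 2 = 22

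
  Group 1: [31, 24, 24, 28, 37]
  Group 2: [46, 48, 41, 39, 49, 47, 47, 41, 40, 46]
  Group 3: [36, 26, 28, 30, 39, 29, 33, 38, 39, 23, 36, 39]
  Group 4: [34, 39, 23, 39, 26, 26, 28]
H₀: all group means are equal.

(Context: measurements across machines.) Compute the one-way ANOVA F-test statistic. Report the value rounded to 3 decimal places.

Group means [28.80, 44.40, 33.00, 30.71], grand mean 35.265
SSB = Σnᵢ(x̄ᵢ−x̄)² = 1249.989; SSW = ΣΣ(x−x̄ᵢ)² = 852.629
MSB = 1249.989/3 = 416.6630; MSW = 852.629/30 = 28.4210
F = MSB/MSW = 14.6604
df = (3, 30)

test statistic = 14.660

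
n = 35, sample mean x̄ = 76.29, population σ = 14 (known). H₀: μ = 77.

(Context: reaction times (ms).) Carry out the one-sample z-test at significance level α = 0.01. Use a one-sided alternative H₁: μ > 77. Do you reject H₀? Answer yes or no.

SE = σ/√n = 14/√35 = 2.3664
z = (x̄−μ₀)/SE = (76.29−77)/2.3664 = -0.3000
p-value (one-sided, H₁ greater) = 0.61792
At α=0.01: p ≥ α → fail to reject H₀

reject H₀: no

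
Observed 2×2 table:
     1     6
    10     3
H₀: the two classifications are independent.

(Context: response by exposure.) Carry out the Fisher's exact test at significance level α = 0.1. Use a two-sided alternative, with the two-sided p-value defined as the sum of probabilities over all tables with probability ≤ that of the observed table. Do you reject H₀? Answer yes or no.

reject H₀: yes

Margins: r₁=7, r₂=13, c₁=11, c₂=9, n=20
p_obs = C(7,1)·C(13,10)/C(20,11); sum pmf over tables with pmf ≤ p_obs
p-value (two-sided) = 0.01664
At α=0.1: p < α → reject H₀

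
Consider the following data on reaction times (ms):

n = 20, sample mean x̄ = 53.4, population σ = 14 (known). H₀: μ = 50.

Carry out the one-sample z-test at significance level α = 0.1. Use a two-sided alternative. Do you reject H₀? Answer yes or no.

reject H₀: no

SE = σ/√n = 14/√20 = 3.1305
z = (x̄−μ₀)/SE = (53.4−50)/3.1305 = 1.0861
p-value (two-sided) = 0.27744
At α=0.1: p ≥ α → fail to reject H₀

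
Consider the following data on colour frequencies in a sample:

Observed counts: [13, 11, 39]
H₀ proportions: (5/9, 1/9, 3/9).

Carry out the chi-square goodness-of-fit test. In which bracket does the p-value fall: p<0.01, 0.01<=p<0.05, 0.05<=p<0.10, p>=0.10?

n = 63; E_i = n·p_i = [35.00, 7.00, 21.00]
χ² = (13−35.00)²/35.00 + (11−7.00)²/7.00 + (39−21.00)²/21.00 = 31.5429
df = 2
p-value (upper-tail) = 0.00000
→ bracket: p<0.01

p-value bracket: p<0.01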